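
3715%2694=1021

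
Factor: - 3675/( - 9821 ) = 525/1403 = 3^1*5^2*7^1 * 23^(-1 ) * 61^( - 1 )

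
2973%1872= 1101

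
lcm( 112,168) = 336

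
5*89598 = 447990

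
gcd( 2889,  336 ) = 3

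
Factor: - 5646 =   -  2^1*3^1 *941^1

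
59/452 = 59/452= 0.13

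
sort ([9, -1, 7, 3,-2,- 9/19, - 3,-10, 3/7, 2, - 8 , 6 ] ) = [ - 10, - 8, - 3,-2,-1, - 9/19, 3/7,2, 3, 6, 7, 9]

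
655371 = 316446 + 338925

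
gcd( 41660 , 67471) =1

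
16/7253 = 16/7253 = 0.00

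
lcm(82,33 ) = 2706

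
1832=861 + 971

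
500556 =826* 606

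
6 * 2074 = 12444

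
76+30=106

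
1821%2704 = 1821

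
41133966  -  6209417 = 34924549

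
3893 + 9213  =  13106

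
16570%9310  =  7260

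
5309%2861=2448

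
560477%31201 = 30060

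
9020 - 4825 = 4195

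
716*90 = 64440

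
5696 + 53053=58749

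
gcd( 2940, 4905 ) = 15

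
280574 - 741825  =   - 461251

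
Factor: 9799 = 41^1*239^1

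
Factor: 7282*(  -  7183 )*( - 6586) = 2^2*11^2*37^1*89^1*331^1*653^1 = 344491307116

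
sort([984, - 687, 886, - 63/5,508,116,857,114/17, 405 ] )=[ - 687,-63/5,114/17,116 , 405, 508, 857,886,984 ] 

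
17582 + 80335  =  97917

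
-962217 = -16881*57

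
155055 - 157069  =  -2014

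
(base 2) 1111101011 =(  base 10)1003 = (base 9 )1334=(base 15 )46D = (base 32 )VB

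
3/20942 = 3/20942  =  0.00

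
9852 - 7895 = 1957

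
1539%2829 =1539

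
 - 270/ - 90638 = 135/45319 = 0.00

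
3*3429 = 10287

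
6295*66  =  415470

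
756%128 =116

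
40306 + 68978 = 109284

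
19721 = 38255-18534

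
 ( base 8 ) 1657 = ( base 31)UD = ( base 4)32233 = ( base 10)943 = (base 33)sj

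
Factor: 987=3^1*7^1*47^1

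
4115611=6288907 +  -2173296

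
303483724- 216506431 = 86977293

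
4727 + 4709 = 9436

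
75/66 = 25/22 = 1.14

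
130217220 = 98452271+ 31764949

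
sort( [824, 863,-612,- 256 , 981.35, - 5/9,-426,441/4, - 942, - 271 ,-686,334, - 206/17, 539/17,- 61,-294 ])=[ - 942, - 686 , - 612,- 426, - 294 , - 271, - 256 , - 61 ,  -  206/17,  -  5/9, 539/17,441/4, 334,824, 863,  981.35]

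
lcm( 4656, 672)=65184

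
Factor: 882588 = 2^2*3^1*7^2*19^1*79^1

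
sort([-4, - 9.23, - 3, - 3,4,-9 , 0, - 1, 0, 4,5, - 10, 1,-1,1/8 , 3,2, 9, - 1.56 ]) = [ - 10 ,  -  9.23,-9, - 4 , - 3,-3, - 1.56,-1, - 1,  0, 0, 1/8, 1 , 2 , 3,4,4, 5,9 ]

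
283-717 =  - 434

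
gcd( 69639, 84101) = 1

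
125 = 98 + 27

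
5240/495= 1048/99 = 10.59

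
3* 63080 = 189240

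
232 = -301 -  - 533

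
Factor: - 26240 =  - 2^7*5^1*41^1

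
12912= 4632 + 8280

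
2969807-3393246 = -423439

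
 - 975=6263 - 7238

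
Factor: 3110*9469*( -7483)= - 220363798970 = - 2^1*5^1*7^1*17^1*311^1*557^1*1069^1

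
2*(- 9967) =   -  19934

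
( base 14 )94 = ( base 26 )50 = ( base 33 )3V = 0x82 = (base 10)130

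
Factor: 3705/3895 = 3^1*13^1*41^ ( - 1 ) = 39/41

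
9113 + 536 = 9649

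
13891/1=13891 = 13891.00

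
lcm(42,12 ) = 84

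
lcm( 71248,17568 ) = 1282464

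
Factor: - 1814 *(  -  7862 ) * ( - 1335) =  - 2^2 *3^1*5^1*89^1 * 907^1*3931^1 = - 19039326780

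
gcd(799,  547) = 1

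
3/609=1/203=0.00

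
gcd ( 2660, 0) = 2660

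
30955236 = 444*69719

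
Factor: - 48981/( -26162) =2^( - 1)*3^1*29^1* 103^ (- 1)*127^( - 1)*563^1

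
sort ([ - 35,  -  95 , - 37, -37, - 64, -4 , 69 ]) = [ -95, - 64, - 37, - 37, -35, -4, 69 ] 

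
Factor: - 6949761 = -3^1* 7^1*13^1*25457^1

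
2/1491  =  2/1491 = 0.00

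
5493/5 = 1098 +3/5 = 1098.60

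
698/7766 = 349/3883 = 0.09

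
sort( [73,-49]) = [ - 49,73 ] 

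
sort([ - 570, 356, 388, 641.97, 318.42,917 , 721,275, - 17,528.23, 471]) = [ - 570, - 17,275,318.42,356 , 388,471,528.23, 641.97, 721, 917]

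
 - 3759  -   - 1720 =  - 2039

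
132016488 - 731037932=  - 599021444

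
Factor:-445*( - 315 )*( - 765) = -3^4*5^3* 7^1* 17^1*89^1 = - 107233875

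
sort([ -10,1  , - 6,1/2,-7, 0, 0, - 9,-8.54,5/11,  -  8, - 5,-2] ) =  [- 10 , - 9, - 8.54,-8, -7,  -  6, - 5, - 2 , 0 , 0,5/11,  1/2,1 ]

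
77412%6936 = 1116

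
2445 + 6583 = 9028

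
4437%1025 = 337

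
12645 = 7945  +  4700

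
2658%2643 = 15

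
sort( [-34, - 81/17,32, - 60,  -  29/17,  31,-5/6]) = [ - 60,-34, - 81/17, - 29/17,-5/6,31 , 32]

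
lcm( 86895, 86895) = 86895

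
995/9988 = 995/9988 = 0.10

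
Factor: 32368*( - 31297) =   -  1013021296 = - 2^4*7^2*17^3 * 263^1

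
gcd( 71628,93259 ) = 1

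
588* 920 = 540960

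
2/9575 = 2/9575 = 0.00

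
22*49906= 1097932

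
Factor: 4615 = 5^1*13^1*71^1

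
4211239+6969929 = 11181168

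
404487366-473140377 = - 68653011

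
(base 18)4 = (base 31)4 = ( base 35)4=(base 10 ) 4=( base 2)100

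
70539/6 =11756 + 1/2= 11756.50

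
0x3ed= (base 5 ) 13010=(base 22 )21F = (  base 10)1005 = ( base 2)1111101101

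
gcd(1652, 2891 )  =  413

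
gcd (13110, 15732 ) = 2622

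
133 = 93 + 40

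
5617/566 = 5617/566 = 9.92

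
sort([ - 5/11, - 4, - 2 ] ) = [ - 4,- 2, - 5/11 ]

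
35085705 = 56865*617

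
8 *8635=69080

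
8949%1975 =1049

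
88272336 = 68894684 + 19377652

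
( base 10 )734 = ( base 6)3222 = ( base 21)1dk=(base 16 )2de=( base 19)20c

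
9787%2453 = 2428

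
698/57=12 + 14/57= 12.25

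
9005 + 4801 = 13806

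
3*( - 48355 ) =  - 145065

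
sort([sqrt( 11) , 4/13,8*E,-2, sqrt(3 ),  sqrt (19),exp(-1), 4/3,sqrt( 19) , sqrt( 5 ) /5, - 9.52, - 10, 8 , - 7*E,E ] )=[ - 7*E, - 10,  -  9.52, - 2,  4/13,exp ( -1), sqrt( 5 ) /5,4/3, sqrt(3) , E, sqrt( 11), sqrt(19),sqrt (19),8, 8*E]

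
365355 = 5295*69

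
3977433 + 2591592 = 6569025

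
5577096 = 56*99591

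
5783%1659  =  806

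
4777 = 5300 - 523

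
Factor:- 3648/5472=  -2/3=   - 2^1 * 3^ ( -1) 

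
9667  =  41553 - 31886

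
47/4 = 11 + 3/4 = 11.75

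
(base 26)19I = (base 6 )4144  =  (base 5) 12203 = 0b1110100000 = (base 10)928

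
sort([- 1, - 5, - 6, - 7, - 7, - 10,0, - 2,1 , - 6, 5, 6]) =[ - 10 ,  -  7, - 7, -6, - 6, - 5, - 2, - 1, 0, 1, 5,6 ] 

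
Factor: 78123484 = 2^2*53^1*368507^1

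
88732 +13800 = 102532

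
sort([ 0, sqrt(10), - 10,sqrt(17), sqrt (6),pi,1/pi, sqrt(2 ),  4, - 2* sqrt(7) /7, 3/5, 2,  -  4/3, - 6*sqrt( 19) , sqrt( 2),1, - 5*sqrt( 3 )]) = [ - 6*sqrt( 19 ), - 10, - 5*sqrt( 3), - 4/3, - 2*sqrt(7 )/7 , 0, 1/pi  ,  3/5, 1,sqrt(2), sqrt(2 ) , 2,sqrt( 6),  pi, sqrt( 10), 4,sqrt(17) ]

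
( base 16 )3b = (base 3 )2012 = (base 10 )59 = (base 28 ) 23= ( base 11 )54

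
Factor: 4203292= 2^2*89^1*11807^1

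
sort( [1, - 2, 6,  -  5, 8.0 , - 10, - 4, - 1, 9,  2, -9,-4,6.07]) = [  -  10, - 9, - 5, - 4,  -  4, - 2,-1,1,2,6, 6.07, 8.0,9]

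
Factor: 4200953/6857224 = 2^( - 3 )*11^( - 1)*29^(- 1)*2687^( - 1)*4200953^1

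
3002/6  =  500 + 1/3 = 500.33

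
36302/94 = 386 + 9/47 = 386.19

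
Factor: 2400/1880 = 60/47=2^2*3^1*5^1 * 47^( - 1 )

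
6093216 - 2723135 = 3370081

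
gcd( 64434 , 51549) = 3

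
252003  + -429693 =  - 177690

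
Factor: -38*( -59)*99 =221958 = 2^1  *  3^2*11^1*19^1*59^1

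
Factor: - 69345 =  - 3^2*5^1 * 23^1*67^1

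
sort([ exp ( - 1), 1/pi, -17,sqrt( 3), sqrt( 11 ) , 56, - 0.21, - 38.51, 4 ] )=[-38.51, - 17, - 0.21,1/pi, exp( - 1 ), sqrt( 3 ), sqrt(11 ),  4, 56]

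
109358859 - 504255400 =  - 394896541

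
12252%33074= 12252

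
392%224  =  168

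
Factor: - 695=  - 5^1*139^1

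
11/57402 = 11/57402 = 0.00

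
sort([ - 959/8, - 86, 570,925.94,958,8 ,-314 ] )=[- 314,-959/8,-86 , 8,570, 925.94,958] 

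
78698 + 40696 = 119394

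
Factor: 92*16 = 1472 = 2^6*23^1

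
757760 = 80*9472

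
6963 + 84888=91851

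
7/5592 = 7/5592= 0.00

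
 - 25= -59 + 34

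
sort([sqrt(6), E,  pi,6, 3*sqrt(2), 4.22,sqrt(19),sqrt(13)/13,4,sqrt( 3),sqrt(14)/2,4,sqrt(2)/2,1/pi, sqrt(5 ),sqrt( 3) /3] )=[ sqrt(13)/13,1/pi,  sqrt(3 )/3,sqrt(2)/2, sqrt(3), sqrt(14)/2, sqrt(5),sqrt(6),E, pi,4,  4,4.22, 3*sqrt(2 ),sqrt(19),6]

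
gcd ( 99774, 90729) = 9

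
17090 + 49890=66980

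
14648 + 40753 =55401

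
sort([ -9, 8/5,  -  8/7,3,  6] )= [ - 9,  -  8/7, 8/5, 3, 6]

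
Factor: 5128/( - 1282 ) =-4=- 2^2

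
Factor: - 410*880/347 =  - 2^5*5^2*11^1 *41^1*347^( - 1 ) =-  360800/347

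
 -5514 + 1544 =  - 3970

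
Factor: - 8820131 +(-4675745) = -2^2*3373969^1=-  13495876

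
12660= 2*6330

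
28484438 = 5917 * 4814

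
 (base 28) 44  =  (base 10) 116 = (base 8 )164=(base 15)7B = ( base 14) 84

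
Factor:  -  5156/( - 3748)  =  1289/937 = 937^( - 1)*1289^1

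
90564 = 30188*3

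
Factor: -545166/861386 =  - 3^2*31^1*167^(-1)* 977^1 * 2579^( - 1 ) = - 272583/430693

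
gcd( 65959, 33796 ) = 71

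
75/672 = 25/224=0.11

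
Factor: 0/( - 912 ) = 0^1 = 0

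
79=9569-9490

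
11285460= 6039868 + 5245592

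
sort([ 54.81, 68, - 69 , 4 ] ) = [  -  69,  4,  54.81,68]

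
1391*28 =38948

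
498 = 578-80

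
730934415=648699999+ 82234416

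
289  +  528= 817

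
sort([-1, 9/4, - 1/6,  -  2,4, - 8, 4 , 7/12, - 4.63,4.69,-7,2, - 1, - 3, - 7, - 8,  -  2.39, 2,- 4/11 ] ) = [ - 8, -8, - 7,-7, - 4.63,-3,  -  2.39,-2,-1,-1, - 4/11,-1/6,7/12, 2,2,9/4,4,4, 4.69]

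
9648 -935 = 8713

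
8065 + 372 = 8437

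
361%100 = 61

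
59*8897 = 524923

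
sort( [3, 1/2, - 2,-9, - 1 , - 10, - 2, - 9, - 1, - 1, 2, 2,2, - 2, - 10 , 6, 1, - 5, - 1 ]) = [  -  10, - 10, - 9, - 9, - 5, - 2, - 2,  -  2, - 1, - 1, - 1, - 1, 1/2, 1, 2, 2, 2,  3, 6 ] 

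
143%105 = 38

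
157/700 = 157/700   =  0.22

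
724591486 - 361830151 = 362761335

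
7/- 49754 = - 1 + 49747/49754  =  - 0.00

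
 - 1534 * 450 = -690300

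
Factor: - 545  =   - 5^1*109^1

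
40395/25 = 1615 + 4/5=1615.80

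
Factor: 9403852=2^2*67^1*35089^1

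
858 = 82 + 776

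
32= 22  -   - 10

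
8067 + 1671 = 9738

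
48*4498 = 215904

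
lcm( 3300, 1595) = 95700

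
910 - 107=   803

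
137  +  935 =1072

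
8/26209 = 8/26209 = 0.00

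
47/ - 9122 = -47/9122 = -  0.01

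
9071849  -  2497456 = 6574393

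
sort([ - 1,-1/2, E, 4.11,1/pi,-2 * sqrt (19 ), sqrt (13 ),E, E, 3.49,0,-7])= [ - 2*sqrt ( 19),-7, - 1 , - 1/2, 0, 1/pi, E, E, E , 3.49, sqrt( 13 ), 4.11]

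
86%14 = 2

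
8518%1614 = 448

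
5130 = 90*57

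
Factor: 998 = 2^1 * 499^1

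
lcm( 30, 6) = 30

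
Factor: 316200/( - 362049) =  - 2^3*5^2*229^( -1 ) =- 200/229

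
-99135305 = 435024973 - 534160278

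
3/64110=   1/21370 = 0.00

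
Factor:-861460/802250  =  -2^1*5^( - 2) * 19^1*2267^1*3209^ (-1) = - 86146/80225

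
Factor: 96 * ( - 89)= - 8544 =- 2^5*3^1 *89^1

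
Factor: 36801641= 41^1*897601^1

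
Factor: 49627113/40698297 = 16542371/13566099= 3^( - 1) * 4522033^(-1 ) * 16542371^1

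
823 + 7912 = 8735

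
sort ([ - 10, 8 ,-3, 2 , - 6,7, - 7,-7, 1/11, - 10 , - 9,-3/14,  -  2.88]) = [ - 10 , - 10,-9 , - 7, - 7, - 6, - 3, - 2.88,-3/14, 1/11, 2, 7,8 ]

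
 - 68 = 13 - 81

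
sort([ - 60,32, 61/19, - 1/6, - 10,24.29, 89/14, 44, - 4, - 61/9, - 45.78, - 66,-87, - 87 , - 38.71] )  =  [-87, - 87, - 66, -60, -45.78,-38.71, - 10, - 61/9, - 4,-1/6, 61/19, 89/14,  24.29, 32, 44] 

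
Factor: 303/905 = 3^1*5^(-1)*101^1*181^(-1 ) 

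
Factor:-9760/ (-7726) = 4880/3863 = 2^4 * 5^1*61^1 * 3863^( - 1)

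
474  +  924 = 1398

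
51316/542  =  94 + 184/271  =  94.68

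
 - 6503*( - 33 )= 214599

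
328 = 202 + 126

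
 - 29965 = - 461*65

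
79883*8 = 639064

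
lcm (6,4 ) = 12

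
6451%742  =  515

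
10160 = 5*2032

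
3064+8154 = 11218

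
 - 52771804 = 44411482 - 97183286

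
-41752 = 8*(-5219 )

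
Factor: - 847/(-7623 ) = 1/9 = 3^(  -  2)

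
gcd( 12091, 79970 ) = 1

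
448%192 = 64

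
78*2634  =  205452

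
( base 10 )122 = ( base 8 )172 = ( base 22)5c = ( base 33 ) 3n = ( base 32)3Q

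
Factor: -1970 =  - 2^1*5^1*197^1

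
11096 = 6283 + 4813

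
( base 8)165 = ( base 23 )52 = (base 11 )A7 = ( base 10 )117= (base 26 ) 4d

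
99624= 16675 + 82949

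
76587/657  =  25529/219 =116.57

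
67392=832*81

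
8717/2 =4358+1/2 = 4358.50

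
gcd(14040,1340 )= 20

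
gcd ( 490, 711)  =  1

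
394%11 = 9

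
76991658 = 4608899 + 72382759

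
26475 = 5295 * 5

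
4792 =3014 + 1778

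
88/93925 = 88/93925 = 0.00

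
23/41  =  23/41 = 0.56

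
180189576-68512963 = 111676613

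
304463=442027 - 137564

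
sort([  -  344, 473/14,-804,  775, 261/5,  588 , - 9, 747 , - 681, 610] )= [ - 804,-681, - 344, - 9 , 473/14, 261/5,588, 610,747,775]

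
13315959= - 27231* ( - 489)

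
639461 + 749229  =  1388690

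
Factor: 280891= 13^1*17^1 * 31^1*41^1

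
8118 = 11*738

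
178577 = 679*263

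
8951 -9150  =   - 199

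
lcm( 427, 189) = 11529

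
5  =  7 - 2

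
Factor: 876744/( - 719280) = - 451/370 = - 2^( - 1)  *5^(-1)*11^1*37^(-1)*41^1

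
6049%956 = 313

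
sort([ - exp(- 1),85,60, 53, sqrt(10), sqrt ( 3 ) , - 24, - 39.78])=[ - 39.78, - 24, - exp ( - 1) , sqrt( 3 ),sqrt (10 ), 53, 60, 85]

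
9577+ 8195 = 17772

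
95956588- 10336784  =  85619804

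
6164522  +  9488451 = 15652973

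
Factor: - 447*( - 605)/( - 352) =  - 24585/32 = - 2^( - 5)*3^1*5^1 * 11^1 * 149^1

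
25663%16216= 9447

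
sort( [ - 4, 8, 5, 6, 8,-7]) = [ - 7,-4,5,  6,8, 8]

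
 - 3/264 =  - 1/88 = - 0.01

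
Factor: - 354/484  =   - 177/242 =- 2^( - 1 )*3^1*11^( - 2)*59^1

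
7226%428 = 378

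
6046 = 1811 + 4235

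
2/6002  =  1/3001 = 0.00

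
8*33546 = 268368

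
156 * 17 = 2652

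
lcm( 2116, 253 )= 23276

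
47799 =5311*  9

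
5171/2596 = 5171/2596 =1.99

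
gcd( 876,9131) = 1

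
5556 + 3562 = 9118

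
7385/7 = 1055= 1055.00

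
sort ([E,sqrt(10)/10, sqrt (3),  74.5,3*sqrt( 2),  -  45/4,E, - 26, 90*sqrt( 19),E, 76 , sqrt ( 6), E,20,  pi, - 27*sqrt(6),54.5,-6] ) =[ - 27*sqrt(6), - 26 ,- 45/4, - 6,  sqrt(10)/10, sqrt( 3 ), sqrt ( 6),E, E,E,E,  pi,3*sqrt( 2), 20,54.5, 74.5,  76, 90 * sqrt(19 )] 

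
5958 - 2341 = 3617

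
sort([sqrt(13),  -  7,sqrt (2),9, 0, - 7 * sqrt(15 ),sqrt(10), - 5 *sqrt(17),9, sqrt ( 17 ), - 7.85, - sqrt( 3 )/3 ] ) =[ - 7*sqrt (15), - 5*sqrt( 17 ), - 7.85, - 7, -sqrt(3) /3,0,sqrt(2),sqrt (10 ),sqrt(13),  sqrt (17),9 , 9]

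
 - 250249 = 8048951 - 8299200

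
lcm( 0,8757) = 0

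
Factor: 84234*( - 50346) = -2^2*3^3*101^1* 139^1*2797^1 = - 4240844964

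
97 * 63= 6111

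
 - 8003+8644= 641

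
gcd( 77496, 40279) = 1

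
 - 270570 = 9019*( - 30 ) 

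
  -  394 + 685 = 291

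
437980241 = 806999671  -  369019430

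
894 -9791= - 8897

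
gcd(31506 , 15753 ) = 15753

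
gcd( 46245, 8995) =5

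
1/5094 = 1/5094 = 0.00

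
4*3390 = 13560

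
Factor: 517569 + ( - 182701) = 2^2  *  83717^1 = 334868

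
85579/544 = 85579/544 = 157.31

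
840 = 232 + 608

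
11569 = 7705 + 3864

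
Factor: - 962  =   - 2^1*13^1*37^1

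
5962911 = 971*6141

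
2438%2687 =2438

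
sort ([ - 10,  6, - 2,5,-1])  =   [ - 10, - 2, - 1, 5, 6] 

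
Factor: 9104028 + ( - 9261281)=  - 157253^1 = - 157253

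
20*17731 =354620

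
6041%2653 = 735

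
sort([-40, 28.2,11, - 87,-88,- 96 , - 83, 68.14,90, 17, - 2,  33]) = [ - 96,-88, -87, - 83,-40,-2,11, 17 , 28.2,33,68.14,90] 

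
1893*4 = 7572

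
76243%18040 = 4083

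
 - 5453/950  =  -287/50 = -5.74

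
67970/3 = 22656 + 2/3 = 22656.67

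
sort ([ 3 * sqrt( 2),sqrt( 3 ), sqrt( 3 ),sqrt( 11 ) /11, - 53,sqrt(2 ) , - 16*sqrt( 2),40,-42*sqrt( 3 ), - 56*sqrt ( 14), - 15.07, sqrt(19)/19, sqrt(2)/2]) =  [ - 56*sqrt( 14),- 42*sqrt( 3),  -  53,  -  16*sqrt( 2 ),- 15.07, sqrt(19)/19,sqrt(11 ) /11, sqrt(2)/2,sqrt (2),sqrt ( 3),sqrt(3),3* sqrt(2),  40]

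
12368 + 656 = 13024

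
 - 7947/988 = -9 + 945/988 = -  8.04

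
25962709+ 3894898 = 29857607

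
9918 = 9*1102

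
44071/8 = 44071/8 = 5508.88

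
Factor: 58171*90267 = 5250921657 = 3^1* 30089^1*58171^1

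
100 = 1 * 100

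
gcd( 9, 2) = 1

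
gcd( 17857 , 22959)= 2551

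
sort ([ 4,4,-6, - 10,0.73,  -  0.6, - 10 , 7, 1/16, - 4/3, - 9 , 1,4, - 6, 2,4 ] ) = [ - 10, - 10, - 9, - 6, - 6, - 4/3, - 0.6,1/16, 0.73, 1, 2, 4,  4, 4,4, 7]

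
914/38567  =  914/38567 =0.02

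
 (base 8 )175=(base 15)85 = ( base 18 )6h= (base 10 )125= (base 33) 3Q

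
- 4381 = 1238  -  5619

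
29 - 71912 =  - 71883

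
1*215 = 215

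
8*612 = 4896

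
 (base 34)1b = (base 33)1C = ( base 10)45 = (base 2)101101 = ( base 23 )1m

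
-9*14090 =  - 126810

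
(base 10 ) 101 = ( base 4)1211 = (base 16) 65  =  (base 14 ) 73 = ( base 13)7A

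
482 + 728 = 1210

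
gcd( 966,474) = 6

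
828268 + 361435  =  1189703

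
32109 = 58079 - 25970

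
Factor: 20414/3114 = 59/9= 3^( -2)*59^1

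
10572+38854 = 49426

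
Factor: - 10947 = - 3^1*41^1*89^1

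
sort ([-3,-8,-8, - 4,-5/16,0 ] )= [-8,-8  ,  -  4 ,-3,-5/16, 0]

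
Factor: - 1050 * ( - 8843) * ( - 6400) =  - 2^9*3^1*5^4*7^1*37^1 * 239^1  =  - 59424960000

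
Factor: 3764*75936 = 285823104 = 2^7*3^1*7^1* 113^1*941^1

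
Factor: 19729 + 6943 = 26672 = 2^4* 1667^1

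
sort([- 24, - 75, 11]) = [ -75 , -24, 11] 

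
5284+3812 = 9096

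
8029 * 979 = 7860391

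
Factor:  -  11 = - 11^1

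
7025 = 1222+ 5803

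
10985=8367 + 2618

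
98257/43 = 2285  +  2/43 =2285.05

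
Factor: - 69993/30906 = -77/34 = - 2^ (- 1)*7^1*11^1*17^( - 1) 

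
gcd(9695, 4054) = 1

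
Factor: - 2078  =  -2^1 * 1039^1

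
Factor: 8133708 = 2^2*3^1*11^1*43^1*1433^1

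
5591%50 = 41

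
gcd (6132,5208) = 84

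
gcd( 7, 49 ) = 7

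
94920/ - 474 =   -  201 + 59/79  =  - 200.25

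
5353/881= 5353/881 = 6.08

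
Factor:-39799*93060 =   -  3703694940 = - 2^2*3^2 * 5^1*11^1*47^1*39799^1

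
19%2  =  1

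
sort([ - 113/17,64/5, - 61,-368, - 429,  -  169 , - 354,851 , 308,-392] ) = [ -429,- 392, - 368, - 354,-169 , - 61, - 113/17 , 64/5, 308,851 ]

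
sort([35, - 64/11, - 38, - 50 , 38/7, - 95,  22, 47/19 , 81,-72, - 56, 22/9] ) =[ - 95,- 72,- 56,- 50,- 38, - 64/11, 22/9,  47/19, 38/7, 22,35,81 ] 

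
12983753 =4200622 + 8783131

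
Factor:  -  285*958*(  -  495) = 2^1*3^3*5^2*11^1*19^1*479^1  =  135149850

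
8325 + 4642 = 12967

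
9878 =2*4939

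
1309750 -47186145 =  - 45876395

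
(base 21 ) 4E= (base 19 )53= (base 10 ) 98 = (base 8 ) 142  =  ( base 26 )3K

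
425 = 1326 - 901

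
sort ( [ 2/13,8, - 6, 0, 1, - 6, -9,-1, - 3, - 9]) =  [-9, - 9, - 6, - 6, - 3, - 1,0 , 2/13,1,8]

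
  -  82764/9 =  - 9196 = - 9196.00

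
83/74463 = 83/74463 = 0.00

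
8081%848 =449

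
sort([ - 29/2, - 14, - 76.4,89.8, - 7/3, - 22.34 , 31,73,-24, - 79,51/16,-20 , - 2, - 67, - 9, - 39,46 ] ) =[ - 79, -76.4, - 67, - 39,- 24,  -  22.34,  -  20, - 29/2, - 14, - 9,- 7/3, - 2,  51/16,31, 46, 73,89.8]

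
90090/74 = 45045/37 = 1217.43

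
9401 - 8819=582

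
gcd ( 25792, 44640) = 992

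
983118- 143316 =839802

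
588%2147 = 588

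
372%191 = 181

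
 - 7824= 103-7927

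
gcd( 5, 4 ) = 1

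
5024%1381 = 881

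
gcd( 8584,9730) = 2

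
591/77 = 7 + 52/77 = 7.68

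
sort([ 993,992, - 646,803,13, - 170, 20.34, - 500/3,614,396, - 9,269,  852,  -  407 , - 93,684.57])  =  [ - 646, - 407, - 170,  -  500/3, - 93, - 9, 13,20.34, 269,396, 614, 684.57,803, 852, 992,993 ]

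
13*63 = 819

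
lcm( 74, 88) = 3256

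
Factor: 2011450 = 2^1  *  5^2*7^2*  821^1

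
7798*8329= 64949542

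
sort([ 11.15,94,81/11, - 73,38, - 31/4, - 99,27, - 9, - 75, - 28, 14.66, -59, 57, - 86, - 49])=[ - 99 , - 86 ,  -  75 , -73 ,  -  59, - 49, - 28, - 9 , - 31/4,81/11, 11.15, 14.66,27, 38,57,94]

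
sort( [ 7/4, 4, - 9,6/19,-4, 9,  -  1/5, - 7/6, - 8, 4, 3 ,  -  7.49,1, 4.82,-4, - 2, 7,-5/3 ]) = [ - 9, - 8,-7.49, - 4,-4, - 2, - 5/3, - 7/6, -1/5, 6/19, 1, 7/4,3 , 4, 4 , 4.82, 7,9 ]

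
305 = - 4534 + 4839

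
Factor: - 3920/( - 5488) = 5/7 = 5^1* 7^( - 1 )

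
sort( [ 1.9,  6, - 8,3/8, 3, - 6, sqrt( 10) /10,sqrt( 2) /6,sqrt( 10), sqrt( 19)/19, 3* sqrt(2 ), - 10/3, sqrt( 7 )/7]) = [ - 8, - 6, - 10/3,sqrt( 19 ) /19, sqrt(2)/6, sqrt( 10)/10, 3/8 , sqrt( 7 )/7,1.9, 3,sqrt( 10)  ,  3*sqrt ( 2 ), 6]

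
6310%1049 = 16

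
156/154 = 78/77 = 1.01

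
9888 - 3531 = 6357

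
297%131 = 35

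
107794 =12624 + 95170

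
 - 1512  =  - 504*3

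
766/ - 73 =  - 766/73 = - 10.49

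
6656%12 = 8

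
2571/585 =857/195 = 4.39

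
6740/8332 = 1685/2083 =0.81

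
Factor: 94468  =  2^2*11^1*19^1*113^1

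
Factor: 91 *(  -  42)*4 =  - 2^3*3^1 * 7^2 *13^1 = - 15288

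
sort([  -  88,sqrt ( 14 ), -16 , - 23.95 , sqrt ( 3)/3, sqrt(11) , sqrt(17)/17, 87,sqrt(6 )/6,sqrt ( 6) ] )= [ - 88,-23.95,-16,sqrt(17) /17,  sqrt(6 )/6,sqrt( 3 )/3,sqrt(6),sqrt( 11),sqrt( 14), 87]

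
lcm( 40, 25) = 200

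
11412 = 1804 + 9608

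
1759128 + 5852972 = 7612100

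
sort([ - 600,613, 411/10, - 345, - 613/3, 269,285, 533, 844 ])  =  [ - 600,-345, - 613/3, 411/10,  269, 285, 533, 613 , 844 ]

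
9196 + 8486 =17682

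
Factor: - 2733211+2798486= 5^2*7^1*373^1  =  65275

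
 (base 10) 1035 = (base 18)339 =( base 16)40B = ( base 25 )1GA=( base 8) 2013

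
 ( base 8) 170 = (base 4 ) 1320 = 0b1111000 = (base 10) 120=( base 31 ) 3r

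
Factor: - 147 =  -  3^1*7^2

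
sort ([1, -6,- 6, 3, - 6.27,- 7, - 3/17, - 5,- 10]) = [ - 10, - 7, - 6.27, - 6,-6,-5,- 3/17, 1, 3 ]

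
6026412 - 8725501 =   -  2699089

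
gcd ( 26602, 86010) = 94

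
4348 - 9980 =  - 5632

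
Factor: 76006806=2^1*3^1*37^1 *342373^1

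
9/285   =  3/95 = 0.03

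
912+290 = 1202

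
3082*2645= 8151890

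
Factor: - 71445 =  - 3^1*5^1*11^1*433^1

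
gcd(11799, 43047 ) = 9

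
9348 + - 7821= 1527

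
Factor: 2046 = 2^1*3^1*11^1*31^1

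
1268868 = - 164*( - 7737) 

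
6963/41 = 6963/41 = 169.83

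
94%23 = 2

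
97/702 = 97/702 = 0.14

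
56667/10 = 56667/10= 5666.70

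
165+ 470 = 635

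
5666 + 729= 6395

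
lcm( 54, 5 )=270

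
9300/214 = 4650/107 = 43.46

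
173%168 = 5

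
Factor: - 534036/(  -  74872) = 699/98 = 2^( - 1 )*3^1*7^ ( - 2)*233^1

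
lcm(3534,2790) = 53010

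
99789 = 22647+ 77142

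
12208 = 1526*8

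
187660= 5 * 37532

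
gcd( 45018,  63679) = 1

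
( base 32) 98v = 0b10010100011111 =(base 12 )55bb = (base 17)1FF0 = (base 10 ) 9503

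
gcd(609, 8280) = 3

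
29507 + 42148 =71655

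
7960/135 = 58 + 26/27 = 58.96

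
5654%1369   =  178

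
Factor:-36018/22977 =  - 58/37=-2^1 * 29^1 * 37^( - 1)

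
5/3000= 1/600 = 0.00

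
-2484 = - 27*92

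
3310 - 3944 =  - 634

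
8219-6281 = 1938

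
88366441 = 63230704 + 25135737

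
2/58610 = 1/29305 =0.00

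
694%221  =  31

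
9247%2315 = 2302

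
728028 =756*963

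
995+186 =1181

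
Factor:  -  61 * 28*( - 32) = 54656  =  2^7 * 7^1 * 61^1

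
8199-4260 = 3939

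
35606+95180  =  130786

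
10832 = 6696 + 4136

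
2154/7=307 + 5/7= 307.71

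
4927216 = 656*7511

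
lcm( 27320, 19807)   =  792280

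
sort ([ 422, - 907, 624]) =[ - 907,422,624] 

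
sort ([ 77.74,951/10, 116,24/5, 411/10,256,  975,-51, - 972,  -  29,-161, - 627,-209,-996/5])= [ - 972,-627,-209 , - 996/5,-161,-51, - 29 , 24/5 , 411/10 , 77.74,951/10, 116, 256,975 ] 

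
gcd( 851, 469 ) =1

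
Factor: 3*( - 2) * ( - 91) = 2^1*3^1* 7^1 *13^1  =  546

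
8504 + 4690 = 13194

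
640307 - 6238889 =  - 5598582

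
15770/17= 927 + 11/17 = 927.65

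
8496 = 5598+2898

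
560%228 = 104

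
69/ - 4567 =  - 69/4567 = - 0.02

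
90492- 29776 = 60716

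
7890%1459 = 595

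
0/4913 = 0 = 0.00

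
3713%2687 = 1026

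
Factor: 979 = 11^1 * 89^1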